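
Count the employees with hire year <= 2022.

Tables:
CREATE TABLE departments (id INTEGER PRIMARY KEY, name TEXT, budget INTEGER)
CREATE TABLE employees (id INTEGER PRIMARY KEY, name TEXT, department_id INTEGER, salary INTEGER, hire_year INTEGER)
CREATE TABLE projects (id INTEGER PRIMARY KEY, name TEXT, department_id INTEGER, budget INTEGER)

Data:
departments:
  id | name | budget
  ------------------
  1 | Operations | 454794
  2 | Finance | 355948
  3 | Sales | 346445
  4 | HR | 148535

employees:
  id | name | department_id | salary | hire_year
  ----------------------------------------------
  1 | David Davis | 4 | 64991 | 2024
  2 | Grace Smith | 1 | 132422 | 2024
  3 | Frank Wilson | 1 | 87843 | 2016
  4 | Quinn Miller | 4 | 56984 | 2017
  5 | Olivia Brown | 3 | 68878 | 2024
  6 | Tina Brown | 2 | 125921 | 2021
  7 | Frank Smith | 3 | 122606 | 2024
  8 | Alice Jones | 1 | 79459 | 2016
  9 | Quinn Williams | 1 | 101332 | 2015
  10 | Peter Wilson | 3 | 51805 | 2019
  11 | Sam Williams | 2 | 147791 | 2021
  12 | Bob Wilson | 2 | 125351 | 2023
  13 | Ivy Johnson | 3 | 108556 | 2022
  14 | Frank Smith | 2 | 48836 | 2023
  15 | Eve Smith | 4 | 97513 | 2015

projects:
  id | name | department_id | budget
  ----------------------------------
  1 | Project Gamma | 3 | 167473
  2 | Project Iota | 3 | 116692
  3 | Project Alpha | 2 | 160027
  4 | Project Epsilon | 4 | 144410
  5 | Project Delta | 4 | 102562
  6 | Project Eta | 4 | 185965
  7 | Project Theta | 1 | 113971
SELECT COUNT(*) FROM employees WHERE hire_year <= 2022

Execution result:
9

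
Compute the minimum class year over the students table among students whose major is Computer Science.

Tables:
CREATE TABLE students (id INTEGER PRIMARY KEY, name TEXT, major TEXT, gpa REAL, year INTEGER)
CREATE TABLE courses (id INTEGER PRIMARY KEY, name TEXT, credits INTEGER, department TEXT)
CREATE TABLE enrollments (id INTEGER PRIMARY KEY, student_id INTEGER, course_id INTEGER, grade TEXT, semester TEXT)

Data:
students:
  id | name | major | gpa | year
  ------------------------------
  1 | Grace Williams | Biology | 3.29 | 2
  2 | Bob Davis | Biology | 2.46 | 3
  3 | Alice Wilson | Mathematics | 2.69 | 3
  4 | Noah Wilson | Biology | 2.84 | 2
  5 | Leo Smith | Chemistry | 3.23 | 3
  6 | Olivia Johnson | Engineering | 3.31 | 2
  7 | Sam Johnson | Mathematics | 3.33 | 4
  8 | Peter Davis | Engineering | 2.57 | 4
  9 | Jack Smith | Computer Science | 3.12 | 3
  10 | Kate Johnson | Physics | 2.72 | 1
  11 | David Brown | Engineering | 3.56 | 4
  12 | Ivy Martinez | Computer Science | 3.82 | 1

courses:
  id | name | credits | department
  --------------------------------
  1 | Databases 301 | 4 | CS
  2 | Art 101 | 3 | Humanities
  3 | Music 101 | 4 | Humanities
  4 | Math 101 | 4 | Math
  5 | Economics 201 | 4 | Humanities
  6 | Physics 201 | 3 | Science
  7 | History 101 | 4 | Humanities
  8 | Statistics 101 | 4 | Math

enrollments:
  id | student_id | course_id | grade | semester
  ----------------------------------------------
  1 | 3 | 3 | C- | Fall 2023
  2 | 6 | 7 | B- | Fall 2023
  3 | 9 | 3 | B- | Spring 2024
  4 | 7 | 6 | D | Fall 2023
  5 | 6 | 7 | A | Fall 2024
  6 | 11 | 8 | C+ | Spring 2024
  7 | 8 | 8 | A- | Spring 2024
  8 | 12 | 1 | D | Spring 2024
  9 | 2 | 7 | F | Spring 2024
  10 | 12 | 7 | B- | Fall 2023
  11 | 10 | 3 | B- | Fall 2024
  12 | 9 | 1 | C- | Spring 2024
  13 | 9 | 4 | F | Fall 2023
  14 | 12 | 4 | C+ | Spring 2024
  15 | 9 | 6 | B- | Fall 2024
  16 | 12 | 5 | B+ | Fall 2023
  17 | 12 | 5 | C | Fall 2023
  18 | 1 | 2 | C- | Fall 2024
SELECT MIN(year) FROM students WHERE major = 'Computer Science'

Execution result:
1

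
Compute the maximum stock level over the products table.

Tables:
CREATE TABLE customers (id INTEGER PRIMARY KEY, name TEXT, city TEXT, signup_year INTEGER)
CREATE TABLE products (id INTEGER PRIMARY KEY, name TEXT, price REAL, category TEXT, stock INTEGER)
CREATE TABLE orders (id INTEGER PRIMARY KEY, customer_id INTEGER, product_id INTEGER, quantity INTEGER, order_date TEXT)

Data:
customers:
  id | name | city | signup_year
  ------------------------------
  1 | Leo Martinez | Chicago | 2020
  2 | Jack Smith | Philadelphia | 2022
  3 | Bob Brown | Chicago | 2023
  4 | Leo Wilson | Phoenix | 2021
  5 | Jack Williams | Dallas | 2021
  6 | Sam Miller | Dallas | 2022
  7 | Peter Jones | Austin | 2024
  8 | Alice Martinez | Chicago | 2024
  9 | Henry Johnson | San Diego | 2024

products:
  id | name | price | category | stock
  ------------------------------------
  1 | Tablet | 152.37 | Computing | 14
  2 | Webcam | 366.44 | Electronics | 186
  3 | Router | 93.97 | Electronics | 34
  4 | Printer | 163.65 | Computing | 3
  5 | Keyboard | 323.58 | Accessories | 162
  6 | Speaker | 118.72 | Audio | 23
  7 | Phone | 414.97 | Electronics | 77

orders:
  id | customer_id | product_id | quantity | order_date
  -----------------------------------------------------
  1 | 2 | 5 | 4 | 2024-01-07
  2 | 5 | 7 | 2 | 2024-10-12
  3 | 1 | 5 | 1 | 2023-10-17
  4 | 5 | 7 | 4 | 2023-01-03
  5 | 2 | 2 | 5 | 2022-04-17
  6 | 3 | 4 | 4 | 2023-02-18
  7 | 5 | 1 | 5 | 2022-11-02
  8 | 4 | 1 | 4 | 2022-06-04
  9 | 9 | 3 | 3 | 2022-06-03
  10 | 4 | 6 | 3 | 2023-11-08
SELECT MAX(stock) FROM products

Execution result:
186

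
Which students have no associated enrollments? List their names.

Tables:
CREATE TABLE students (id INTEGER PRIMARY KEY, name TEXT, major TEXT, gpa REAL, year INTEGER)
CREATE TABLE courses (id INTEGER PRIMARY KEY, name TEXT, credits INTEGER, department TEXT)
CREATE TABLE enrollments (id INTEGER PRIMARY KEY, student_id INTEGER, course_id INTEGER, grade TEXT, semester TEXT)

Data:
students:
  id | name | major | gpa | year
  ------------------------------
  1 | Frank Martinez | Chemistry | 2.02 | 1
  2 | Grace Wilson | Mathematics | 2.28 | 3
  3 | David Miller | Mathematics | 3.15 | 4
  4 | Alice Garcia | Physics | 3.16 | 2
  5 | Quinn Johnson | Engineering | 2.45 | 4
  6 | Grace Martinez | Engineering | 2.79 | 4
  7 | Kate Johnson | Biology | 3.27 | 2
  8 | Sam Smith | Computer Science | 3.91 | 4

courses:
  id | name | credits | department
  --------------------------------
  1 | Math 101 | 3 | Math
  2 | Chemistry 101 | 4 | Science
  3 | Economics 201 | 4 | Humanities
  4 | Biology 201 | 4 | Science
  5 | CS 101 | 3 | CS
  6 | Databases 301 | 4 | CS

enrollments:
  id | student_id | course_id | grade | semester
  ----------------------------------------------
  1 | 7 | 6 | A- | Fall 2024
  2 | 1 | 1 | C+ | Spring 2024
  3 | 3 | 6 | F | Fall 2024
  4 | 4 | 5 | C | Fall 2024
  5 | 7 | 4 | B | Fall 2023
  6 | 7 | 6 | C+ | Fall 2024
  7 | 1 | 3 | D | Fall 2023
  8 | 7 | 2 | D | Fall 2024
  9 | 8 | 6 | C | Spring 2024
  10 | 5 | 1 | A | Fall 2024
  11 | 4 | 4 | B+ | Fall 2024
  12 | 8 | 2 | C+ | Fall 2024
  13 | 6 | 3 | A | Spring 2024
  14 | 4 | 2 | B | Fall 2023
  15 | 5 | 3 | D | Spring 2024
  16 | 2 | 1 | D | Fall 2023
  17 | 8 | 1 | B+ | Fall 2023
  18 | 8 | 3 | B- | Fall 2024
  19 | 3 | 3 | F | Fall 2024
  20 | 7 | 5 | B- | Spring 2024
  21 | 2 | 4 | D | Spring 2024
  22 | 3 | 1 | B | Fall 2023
SELECT p.name FROM students p LEFT JOIN enrollments c ON c.student_id = p.id WHERE c.id IS NULL

Execution result:
(no rows)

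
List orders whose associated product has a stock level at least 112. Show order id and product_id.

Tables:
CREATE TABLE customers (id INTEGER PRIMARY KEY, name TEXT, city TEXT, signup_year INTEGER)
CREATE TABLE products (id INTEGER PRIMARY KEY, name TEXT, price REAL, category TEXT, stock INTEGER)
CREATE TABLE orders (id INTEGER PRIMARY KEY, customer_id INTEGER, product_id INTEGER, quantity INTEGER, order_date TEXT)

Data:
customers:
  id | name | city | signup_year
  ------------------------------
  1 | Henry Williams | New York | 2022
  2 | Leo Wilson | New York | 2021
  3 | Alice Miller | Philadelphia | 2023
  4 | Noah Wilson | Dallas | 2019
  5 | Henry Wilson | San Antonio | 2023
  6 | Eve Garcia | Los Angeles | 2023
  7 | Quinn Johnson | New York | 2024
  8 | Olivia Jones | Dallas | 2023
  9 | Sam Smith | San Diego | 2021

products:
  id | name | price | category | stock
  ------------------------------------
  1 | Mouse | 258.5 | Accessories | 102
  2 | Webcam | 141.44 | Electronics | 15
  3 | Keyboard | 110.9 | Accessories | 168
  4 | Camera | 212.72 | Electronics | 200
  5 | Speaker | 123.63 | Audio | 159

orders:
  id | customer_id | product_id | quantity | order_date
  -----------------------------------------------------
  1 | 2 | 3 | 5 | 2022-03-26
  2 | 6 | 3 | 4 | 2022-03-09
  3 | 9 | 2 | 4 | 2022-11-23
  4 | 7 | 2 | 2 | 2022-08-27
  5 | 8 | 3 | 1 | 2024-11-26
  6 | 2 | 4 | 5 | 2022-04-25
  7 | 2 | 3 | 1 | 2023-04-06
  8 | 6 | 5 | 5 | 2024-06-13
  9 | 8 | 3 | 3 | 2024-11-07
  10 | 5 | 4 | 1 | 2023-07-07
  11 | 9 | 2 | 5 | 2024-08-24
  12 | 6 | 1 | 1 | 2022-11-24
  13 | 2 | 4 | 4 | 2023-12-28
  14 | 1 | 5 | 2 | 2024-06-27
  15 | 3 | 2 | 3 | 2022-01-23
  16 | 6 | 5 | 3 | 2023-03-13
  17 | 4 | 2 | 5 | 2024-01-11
SELECT id, product_id FROM orders WHERE product_id IN (SELECT id FROM products WHERE stock >= 112)

Execution result:
id | product_id
1 | 3
2 | 3
5 | 3
6 | 4
7 | 3
8 | 5
9 | 3
10 | 4
13 | 4
14 | 5
16 | 5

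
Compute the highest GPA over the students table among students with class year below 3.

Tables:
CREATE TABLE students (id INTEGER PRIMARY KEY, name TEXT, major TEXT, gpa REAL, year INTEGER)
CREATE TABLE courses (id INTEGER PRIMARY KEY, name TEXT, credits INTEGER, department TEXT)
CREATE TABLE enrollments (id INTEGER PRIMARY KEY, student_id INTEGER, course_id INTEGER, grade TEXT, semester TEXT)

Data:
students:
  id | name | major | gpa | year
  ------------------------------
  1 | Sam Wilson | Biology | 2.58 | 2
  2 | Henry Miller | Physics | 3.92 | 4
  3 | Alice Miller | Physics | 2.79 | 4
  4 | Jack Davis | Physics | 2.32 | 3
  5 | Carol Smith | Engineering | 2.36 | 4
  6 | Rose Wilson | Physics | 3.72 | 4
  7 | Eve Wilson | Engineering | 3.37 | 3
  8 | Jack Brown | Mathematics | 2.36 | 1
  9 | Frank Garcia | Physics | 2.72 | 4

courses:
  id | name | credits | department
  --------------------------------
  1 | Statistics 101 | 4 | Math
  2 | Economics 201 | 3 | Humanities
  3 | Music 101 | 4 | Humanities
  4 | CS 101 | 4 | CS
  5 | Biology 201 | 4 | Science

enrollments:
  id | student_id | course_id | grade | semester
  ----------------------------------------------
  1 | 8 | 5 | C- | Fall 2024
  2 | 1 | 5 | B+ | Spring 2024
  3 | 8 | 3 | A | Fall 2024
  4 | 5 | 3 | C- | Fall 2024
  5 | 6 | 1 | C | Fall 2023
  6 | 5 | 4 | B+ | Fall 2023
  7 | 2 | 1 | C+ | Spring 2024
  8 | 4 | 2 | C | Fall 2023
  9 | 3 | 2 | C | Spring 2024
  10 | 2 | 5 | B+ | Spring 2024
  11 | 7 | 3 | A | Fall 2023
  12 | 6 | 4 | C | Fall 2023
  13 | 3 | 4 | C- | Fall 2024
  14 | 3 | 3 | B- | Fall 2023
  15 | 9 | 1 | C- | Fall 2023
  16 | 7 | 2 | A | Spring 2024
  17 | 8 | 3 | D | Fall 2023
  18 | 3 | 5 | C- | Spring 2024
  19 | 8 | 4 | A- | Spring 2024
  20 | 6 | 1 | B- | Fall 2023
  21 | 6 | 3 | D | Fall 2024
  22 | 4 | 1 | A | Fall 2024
SELECT MAX(gpa) FROM students WHERE year < 3

Execution result:
2.58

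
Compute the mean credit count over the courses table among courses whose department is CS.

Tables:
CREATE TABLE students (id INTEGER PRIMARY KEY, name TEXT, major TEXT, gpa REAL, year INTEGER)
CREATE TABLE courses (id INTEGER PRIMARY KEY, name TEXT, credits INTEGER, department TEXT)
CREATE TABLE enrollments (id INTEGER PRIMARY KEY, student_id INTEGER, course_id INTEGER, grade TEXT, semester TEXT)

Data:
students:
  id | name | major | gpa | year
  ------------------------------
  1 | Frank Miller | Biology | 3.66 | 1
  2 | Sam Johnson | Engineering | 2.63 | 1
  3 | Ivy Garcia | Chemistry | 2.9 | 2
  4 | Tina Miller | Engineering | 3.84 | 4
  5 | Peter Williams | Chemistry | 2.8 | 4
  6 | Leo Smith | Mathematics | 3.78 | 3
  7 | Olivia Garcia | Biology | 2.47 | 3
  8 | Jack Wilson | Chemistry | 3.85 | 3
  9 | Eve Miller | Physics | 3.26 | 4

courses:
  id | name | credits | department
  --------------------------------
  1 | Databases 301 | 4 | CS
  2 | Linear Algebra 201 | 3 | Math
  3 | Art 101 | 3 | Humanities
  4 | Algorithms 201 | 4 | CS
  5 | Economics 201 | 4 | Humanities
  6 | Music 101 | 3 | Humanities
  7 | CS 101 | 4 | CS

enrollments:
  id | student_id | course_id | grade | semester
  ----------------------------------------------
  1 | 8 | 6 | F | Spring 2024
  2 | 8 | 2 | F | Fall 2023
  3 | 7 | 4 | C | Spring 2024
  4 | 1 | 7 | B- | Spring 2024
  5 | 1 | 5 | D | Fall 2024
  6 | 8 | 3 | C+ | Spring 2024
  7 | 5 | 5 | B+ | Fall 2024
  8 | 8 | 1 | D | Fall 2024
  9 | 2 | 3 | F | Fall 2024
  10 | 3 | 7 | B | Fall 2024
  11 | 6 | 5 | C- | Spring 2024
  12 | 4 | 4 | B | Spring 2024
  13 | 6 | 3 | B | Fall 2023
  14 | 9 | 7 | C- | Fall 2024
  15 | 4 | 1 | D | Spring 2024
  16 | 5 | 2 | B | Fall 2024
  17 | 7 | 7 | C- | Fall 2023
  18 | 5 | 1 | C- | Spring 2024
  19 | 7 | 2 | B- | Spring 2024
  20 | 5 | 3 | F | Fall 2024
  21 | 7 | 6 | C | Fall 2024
SELECT AVG(credits) FROM courses WHERE department = 'CS'

Execution result:
4.00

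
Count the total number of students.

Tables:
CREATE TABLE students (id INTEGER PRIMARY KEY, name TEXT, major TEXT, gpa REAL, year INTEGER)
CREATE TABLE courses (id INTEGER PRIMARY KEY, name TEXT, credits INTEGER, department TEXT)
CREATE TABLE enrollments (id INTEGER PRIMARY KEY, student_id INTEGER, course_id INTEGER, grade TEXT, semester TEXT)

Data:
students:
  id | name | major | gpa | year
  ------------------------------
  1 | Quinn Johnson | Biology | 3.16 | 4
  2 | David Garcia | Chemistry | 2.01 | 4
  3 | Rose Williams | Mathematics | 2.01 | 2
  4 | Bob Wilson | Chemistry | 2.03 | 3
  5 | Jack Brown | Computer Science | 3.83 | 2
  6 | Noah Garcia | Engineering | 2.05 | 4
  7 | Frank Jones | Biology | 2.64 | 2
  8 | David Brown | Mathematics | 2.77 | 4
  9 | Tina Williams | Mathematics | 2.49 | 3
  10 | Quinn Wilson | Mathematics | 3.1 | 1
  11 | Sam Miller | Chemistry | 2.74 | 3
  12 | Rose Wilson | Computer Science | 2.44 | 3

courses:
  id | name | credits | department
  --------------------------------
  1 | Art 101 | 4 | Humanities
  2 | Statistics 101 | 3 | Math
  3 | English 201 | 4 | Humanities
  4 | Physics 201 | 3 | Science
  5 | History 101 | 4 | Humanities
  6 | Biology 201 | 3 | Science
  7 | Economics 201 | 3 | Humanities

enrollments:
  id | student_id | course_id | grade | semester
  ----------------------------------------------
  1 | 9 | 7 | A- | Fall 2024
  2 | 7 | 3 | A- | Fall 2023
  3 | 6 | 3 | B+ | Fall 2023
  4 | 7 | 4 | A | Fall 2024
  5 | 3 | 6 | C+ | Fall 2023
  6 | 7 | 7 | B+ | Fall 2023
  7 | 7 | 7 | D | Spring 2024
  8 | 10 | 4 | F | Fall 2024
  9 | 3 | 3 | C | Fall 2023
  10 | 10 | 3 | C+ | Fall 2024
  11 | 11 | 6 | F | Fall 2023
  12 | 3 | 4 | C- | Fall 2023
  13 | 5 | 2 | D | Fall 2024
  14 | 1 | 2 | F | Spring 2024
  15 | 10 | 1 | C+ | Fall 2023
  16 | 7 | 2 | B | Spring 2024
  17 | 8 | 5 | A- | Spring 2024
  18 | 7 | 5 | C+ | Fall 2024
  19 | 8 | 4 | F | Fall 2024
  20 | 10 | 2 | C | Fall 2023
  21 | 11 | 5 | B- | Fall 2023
SELECT COUNT(*) FROM students

Execution result:
12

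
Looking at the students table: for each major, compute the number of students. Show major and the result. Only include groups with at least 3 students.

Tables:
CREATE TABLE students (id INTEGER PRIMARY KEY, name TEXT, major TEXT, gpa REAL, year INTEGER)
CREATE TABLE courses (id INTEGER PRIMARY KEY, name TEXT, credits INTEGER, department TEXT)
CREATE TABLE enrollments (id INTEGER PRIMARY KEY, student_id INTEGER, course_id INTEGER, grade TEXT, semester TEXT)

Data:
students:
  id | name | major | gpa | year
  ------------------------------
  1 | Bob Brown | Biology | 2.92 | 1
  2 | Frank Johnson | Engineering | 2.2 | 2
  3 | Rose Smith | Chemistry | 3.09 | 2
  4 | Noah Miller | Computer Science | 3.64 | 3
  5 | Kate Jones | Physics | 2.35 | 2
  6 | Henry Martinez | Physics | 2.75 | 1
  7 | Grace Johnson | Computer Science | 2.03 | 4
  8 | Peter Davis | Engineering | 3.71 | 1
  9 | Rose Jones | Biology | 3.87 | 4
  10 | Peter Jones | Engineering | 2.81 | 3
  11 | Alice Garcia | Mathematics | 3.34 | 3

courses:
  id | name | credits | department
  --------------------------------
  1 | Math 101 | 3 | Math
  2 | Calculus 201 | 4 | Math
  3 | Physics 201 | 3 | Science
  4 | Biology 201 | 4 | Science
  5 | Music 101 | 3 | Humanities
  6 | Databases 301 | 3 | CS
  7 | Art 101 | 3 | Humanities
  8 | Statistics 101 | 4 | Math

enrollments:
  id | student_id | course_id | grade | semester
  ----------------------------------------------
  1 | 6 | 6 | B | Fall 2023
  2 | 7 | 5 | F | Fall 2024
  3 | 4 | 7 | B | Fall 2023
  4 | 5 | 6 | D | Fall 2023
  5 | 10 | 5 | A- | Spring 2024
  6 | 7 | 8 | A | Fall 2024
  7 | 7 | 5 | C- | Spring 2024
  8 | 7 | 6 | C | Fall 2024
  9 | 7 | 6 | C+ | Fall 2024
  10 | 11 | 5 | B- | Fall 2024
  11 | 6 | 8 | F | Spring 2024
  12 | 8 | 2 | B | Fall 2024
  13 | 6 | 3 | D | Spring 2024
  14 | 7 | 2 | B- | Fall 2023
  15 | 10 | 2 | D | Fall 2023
SELECT major, COUNT(*) AS n FROM students GROUP BY major HAVING COUNT(*) >= 3

Execution result:
major | n
Engineering | 3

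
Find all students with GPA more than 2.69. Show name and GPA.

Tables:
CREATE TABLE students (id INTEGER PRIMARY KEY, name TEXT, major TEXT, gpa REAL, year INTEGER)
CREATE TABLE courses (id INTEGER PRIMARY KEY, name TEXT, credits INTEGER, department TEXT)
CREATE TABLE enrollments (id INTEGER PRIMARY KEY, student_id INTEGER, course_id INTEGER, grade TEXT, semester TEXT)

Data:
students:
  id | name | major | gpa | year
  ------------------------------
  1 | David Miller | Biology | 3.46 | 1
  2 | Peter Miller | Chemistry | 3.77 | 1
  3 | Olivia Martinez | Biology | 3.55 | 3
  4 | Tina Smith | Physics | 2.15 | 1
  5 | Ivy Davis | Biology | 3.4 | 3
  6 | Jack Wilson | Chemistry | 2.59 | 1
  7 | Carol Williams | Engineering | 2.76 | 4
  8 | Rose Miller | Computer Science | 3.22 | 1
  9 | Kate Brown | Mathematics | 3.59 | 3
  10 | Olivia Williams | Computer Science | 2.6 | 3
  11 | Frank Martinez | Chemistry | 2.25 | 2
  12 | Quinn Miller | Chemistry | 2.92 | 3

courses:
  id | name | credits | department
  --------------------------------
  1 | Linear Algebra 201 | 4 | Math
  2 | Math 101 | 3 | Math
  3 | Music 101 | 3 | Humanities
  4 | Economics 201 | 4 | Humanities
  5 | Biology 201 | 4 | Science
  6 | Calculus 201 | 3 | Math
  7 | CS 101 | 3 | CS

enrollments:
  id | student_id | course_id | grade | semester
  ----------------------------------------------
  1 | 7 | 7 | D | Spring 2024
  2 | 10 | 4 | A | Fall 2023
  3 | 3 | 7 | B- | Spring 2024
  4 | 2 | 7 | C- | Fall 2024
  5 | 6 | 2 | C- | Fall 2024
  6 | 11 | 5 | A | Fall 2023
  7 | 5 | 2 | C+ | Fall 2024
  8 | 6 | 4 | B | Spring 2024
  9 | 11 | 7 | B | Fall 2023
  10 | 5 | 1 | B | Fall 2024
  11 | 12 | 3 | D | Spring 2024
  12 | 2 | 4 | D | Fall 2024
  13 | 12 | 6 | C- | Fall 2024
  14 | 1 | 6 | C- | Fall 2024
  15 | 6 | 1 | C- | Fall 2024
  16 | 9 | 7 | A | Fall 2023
SELECT name, gpa FROM students WHERE gpa > 2.69

Execution result:
name | gpa
David Miller | 3.46
Peter Miller | 3.77
Olivia Martinez | 3.55
Ivy Davis | 3.40
Carol Williams | 2.76
Rose Miller | 3.22
Kate Brown | 3.59
Quinn Miller | 2.92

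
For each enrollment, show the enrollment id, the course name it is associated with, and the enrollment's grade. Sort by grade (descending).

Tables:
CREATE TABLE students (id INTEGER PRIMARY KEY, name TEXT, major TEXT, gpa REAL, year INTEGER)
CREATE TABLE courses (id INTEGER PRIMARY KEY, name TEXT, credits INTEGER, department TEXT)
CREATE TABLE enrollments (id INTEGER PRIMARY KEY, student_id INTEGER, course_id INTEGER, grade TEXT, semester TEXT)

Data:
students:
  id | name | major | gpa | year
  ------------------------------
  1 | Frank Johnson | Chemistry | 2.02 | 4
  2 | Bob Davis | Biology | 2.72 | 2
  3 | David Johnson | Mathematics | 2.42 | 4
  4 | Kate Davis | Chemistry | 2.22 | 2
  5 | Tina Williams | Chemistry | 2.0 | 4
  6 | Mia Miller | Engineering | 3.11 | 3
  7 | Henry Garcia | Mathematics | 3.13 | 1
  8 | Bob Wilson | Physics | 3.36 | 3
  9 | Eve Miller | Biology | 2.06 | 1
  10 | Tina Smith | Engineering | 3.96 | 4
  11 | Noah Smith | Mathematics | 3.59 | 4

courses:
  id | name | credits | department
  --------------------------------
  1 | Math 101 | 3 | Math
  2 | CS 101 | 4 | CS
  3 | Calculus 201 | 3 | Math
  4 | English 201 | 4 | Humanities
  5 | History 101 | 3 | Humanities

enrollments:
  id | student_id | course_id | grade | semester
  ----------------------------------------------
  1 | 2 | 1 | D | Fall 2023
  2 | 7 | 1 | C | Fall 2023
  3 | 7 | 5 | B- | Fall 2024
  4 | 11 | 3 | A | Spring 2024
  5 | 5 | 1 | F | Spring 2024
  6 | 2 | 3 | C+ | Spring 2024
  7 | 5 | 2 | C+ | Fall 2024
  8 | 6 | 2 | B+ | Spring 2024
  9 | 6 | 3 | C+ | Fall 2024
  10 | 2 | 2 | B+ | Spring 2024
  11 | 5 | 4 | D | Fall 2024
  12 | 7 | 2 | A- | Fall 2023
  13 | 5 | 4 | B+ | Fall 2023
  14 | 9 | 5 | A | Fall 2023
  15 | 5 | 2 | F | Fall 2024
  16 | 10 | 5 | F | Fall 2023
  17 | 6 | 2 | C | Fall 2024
SELECT c.id, p.name AS course, c.grade FROM enrollments c JOIN courses p ON c.course_id = p.id ORDER BY c.grade DESC

Execution result:
id | course | grade
5 | Math 101 | F
15 | CS 101 | F
16 | History 101 | F
1 | Math 101 | D
11 | English 201 | D
6 | Calculus 201 | C+
7 | CS 101 | C+
9 | Calculus 201 | C+
2 | Math 101 | C
17 | CS 101 | C
3 | History 101 | B-
8 | CS 101 | B+
10 | CS 101 | B+
13 | English 201 | B+
12 | CS 101 | A-
4 | Calculus 201 | A
14 | History 101 | A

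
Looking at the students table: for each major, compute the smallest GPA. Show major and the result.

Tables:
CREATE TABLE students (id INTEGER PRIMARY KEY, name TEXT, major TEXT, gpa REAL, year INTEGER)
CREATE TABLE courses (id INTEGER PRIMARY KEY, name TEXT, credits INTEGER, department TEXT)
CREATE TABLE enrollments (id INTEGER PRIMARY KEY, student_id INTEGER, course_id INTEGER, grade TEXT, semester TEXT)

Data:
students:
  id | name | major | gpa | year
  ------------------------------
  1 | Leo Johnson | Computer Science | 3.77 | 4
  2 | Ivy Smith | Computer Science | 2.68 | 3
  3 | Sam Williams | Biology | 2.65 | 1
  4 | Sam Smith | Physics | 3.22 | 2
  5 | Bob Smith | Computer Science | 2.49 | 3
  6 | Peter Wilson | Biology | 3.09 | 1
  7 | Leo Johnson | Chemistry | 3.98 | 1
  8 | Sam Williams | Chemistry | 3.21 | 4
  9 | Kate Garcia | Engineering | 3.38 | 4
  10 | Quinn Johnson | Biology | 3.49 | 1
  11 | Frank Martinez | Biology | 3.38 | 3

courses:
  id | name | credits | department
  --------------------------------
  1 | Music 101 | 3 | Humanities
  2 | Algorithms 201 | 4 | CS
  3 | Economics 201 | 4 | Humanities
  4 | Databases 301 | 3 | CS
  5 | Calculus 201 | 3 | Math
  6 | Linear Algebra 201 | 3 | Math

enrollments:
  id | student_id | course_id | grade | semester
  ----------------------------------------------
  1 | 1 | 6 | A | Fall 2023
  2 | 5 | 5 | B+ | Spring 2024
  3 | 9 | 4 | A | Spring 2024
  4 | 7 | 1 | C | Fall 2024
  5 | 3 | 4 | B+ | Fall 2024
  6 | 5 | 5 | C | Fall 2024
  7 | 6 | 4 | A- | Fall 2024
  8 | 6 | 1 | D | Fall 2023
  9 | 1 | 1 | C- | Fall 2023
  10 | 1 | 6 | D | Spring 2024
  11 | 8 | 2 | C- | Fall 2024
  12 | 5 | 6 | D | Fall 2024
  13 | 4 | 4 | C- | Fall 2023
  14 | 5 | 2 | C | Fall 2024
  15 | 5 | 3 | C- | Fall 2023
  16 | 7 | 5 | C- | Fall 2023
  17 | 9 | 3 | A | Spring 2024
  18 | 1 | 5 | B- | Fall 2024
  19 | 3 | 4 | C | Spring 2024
SELECT major, MIN(gpa) AS min_gpa FROM students GROUP BY major

Execution result:
major | min_gpa
Biology | 2.65
Chemistry | 3.21
Computer Science | 2.49
Engineering | 3.38
Physics | 3.22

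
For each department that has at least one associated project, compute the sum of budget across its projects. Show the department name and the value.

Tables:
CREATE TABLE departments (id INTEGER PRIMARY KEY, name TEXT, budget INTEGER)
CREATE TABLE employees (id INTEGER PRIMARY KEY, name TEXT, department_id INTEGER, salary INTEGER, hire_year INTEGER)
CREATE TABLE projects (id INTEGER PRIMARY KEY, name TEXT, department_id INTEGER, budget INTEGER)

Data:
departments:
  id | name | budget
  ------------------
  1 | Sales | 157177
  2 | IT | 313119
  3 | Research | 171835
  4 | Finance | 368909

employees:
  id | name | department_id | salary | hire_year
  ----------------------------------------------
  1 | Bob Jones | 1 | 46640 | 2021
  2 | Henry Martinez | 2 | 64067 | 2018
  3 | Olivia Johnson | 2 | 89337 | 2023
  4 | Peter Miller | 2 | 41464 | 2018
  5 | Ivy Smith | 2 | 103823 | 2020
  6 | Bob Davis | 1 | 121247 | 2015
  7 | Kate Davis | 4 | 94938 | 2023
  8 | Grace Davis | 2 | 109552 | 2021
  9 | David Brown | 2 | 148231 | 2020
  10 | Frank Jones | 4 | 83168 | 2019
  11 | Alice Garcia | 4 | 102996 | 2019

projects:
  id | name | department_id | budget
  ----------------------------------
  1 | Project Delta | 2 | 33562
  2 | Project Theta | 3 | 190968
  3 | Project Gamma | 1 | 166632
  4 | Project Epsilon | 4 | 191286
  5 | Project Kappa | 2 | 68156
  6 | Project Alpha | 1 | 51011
SELECT p.name, SUM(c.budget) AS sum_budget FROM projects c JOIN departments p ON c.department_id = p.id GROUP BY p.id, p.name

Execution result:
name | sum_budget
Sales | 217643
IT | 101718
Research | 190968
Finance | 191286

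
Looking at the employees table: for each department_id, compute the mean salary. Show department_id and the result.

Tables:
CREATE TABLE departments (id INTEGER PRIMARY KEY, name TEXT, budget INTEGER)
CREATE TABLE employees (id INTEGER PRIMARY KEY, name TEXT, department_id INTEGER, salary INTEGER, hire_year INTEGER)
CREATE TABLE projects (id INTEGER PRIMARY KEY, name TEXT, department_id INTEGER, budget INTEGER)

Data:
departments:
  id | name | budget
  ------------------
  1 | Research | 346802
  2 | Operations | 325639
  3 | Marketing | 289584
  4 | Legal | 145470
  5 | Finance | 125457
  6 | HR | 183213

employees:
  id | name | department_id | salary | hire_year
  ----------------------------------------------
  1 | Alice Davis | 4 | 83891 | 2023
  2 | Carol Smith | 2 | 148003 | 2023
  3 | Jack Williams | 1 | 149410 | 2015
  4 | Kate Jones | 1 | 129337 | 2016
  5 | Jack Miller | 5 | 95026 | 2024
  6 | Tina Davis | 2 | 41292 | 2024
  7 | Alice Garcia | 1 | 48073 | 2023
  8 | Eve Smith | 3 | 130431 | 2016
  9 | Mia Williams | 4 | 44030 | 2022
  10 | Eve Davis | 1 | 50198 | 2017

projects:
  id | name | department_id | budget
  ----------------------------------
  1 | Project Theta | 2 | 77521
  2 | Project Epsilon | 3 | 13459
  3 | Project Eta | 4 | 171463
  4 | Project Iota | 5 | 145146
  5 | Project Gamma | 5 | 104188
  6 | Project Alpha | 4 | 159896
SELECT department_id, AVG(salary) AS avg_salary FROM employees GROUP BY department_id

Execution result:
department_id | avg_salary
1 | 94254.50
2 | 94647.50
3 | 130431.00
4 | 63960.50
5 | 95026.00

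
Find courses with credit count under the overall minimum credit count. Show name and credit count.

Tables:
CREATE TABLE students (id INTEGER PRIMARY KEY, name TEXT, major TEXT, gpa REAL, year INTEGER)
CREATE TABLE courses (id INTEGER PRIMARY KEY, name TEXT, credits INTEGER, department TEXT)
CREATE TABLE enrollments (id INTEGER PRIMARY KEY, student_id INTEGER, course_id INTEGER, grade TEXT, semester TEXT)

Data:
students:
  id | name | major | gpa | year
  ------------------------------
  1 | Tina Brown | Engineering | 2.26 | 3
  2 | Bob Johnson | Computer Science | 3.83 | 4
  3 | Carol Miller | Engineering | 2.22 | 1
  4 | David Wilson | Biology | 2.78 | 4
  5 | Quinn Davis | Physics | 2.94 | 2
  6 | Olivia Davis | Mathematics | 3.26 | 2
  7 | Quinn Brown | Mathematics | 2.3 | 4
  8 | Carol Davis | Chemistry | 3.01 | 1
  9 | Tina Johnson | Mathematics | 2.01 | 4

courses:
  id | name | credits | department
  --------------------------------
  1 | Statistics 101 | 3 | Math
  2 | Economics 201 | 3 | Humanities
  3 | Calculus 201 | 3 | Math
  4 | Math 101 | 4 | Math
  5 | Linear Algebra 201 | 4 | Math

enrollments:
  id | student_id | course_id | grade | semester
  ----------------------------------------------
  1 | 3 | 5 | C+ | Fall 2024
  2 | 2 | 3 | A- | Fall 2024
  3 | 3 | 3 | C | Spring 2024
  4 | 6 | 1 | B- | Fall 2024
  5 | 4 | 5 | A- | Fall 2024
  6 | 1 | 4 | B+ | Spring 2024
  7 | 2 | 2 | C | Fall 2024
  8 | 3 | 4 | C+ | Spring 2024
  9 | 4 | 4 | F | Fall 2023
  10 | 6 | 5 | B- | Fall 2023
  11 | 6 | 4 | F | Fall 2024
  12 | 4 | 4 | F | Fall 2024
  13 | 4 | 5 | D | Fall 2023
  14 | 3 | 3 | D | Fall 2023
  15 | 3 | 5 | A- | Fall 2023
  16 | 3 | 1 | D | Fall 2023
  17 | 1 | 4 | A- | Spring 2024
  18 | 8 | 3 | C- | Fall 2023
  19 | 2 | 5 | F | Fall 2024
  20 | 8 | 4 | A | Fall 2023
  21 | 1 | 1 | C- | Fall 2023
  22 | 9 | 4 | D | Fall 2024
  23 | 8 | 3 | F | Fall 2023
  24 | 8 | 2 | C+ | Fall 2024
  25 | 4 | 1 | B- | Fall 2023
SELECT name, credits FROM courses WHERE credits < (SELECT MIN(credits) FROM courses)

Execution result:
(no rows)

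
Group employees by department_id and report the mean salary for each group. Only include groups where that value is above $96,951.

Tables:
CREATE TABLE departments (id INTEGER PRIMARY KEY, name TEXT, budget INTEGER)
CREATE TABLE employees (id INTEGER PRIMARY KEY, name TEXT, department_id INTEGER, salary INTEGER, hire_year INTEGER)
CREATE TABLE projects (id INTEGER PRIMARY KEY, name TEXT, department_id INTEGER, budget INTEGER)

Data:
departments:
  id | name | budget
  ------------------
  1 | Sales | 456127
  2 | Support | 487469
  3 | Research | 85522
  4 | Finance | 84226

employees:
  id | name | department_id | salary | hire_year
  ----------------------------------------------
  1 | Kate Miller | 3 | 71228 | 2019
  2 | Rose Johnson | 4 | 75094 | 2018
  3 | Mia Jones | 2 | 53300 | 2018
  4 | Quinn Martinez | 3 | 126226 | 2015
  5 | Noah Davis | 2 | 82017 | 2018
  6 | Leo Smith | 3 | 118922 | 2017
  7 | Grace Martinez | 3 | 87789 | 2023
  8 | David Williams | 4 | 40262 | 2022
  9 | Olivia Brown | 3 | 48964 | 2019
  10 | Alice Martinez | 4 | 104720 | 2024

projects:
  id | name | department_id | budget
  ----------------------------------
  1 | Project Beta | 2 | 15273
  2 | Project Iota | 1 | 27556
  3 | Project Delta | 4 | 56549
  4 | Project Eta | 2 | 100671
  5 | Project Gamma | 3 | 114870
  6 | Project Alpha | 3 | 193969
SELECT department_id, AVG(salary) AS avg_salary FROM employees GROUP BY department_id HAVING AVG(salary) > 96951

Execution result:
(no rows)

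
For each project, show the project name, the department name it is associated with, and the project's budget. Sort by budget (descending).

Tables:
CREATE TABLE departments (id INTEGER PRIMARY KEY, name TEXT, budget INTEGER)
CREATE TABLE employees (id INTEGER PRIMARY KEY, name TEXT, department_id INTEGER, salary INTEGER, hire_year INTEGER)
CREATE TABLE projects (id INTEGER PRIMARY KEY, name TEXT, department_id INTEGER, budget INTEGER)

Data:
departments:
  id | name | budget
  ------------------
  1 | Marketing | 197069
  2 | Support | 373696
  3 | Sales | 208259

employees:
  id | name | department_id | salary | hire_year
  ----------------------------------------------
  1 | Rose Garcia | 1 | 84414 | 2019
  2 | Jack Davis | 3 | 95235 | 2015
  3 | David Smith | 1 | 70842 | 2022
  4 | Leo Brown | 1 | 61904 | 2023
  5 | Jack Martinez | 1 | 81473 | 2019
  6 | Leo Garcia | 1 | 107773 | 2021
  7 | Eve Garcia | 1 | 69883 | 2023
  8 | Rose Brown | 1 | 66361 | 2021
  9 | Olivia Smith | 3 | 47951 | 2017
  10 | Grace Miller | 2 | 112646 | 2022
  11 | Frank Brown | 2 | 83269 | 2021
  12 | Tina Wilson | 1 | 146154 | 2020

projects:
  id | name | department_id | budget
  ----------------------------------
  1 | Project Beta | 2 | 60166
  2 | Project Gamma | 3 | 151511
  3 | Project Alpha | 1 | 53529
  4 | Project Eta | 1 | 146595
SELECT c.name, p.name AS department, c.budget FROM projects c JOIN departments p ON c.department_id = p.id ORDER BY c.budget DESC

Execution result:
name | department | budget
Project Gamma | Sales | 151511
Project Eta | Marketing | 146595
Project Beta | Support | 60166
Project Alpha | Marketing | 53529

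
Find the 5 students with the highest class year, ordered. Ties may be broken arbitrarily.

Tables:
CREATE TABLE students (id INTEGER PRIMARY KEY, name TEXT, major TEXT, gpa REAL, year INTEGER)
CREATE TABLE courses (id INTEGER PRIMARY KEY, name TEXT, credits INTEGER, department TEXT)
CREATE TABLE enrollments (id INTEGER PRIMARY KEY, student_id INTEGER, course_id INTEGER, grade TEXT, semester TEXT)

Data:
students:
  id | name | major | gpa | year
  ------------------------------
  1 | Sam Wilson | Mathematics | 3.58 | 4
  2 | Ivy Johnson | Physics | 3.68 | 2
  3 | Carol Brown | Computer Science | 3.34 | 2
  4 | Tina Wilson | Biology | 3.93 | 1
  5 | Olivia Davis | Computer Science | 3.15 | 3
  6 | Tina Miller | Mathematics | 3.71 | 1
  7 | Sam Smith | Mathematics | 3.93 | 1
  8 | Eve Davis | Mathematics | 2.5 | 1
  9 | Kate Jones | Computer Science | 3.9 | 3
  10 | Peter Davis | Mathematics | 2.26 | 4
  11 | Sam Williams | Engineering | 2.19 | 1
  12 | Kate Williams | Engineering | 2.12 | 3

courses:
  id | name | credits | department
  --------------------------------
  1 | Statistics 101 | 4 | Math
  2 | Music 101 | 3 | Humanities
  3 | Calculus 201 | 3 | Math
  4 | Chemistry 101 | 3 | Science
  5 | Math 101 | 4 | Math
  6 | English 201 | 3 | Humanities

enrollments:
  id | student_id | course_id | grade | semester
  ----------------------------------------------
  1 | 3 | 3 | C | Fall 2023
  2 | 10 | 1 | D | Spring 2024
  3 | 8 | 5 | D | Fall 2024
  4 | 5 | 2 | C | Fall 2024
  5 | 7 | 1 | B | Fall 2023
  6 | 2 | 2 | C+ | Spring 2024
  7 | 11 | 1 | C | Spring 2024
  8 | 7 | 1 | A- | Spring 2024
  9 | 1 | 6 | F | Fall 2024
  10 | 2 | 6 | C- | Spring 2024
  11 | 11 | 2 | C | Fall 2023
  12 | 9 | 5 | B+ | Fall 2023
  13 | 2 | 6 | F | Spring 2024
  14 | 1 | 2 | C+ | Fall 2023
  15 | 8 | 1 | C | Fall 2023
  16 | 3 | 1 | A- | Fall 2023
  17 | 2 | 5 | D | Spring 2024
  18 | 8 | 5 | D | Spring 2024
SELECT name, year FROM students ORDER BY year DESC LIMIT 5

Execution result:
name | year
Sam Wilson | 4
Peter Davis | 4
Olivia Davis | 3
Kate Jones | 3
Kate Williams | 3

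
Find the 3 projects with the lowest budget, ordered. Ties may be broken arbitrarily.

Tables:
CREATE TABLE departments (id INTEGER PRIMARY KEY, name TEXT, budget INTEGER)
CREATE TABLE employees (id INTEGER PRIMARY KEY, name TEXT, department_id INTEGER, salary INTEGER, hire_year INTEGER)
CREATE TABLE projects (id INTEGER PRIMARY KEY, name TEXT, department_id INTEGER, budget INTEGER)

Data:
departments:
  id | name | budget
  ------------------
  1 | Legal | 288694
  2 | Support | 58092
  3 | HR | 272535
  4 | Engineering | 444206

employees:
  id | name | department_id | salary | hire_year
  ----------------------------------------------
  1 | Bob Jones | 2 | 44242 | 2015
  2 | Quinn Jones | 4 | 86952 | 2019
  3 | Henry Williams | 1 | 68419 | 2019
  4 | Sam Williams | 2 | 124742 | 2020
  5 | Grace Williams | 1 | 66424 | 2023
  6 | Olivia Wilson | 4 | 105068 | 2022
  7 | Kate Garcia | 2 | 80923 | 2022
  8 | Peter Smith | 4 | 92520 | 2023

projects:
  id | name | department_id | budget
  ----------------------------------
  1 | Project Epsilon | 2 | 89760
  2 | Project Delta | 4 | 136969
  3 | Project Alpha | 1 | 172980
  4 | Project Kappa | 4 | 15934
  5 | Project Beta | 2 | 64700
SELECT name, budget FROM projects ORDER BY budget ASC LIMIT 3

Execution result:
name | budget
Project Kappa | 15934
Project Beta | 64700
Project Epsilon | 89760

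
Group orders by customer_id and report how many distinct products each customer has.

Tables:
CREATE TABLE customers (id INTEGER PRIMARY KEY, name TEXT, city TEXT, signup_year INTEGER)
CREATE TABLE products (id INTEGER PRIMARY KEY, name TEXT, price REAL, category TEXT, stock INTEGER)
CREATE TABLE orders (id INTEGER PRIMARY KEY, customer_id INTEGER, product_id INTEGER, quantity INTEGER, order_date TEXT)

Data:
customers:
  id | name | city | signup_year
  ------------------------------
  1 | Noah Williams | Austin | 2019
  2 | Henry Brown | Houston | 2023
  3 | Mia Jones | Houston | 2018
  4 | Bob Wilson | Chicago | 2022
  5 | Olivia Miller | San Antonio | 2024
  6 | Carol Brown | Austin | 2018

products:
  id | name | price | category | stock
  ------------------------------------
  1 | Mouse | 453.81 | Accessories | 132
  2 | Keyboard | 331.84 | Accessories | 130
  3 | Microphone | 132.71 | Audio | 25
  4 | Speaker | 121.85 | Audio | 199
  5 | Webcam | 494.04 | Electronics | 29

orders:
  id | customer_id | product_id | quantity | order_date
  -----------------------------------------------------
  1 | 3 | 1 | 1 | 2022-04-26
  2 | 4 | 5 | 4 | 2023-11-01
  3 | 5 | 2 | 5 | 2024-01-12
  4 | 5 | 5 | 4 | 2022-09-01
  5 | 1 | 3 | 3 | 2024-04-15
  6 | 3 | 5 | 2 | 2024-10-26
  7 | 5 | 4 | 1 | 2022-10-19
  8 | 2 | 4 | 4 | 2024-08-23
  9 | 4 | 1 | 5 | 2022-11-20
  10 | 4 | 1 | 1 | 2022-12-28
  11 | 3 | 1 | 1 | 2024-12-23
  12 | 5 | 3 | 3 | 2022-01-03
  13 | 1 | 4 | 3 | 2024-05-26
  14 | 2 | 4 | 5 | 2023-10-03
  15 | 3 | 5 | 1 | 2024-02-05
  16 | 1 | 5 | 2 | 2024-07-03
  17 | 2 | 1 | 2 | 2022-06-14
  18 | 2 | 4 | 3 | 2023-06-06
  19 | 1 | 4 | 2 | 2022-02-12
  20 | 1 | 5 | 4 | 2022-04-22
SELECT customer_id, COUNT(DISTINCT product_id) AS distinct_product_count FROM orders GROUP BY customer_id

Execution result:
customer_id | distinct_product_count
1 | 3
2 | 2
3 | 2
4 | 2
5 | 4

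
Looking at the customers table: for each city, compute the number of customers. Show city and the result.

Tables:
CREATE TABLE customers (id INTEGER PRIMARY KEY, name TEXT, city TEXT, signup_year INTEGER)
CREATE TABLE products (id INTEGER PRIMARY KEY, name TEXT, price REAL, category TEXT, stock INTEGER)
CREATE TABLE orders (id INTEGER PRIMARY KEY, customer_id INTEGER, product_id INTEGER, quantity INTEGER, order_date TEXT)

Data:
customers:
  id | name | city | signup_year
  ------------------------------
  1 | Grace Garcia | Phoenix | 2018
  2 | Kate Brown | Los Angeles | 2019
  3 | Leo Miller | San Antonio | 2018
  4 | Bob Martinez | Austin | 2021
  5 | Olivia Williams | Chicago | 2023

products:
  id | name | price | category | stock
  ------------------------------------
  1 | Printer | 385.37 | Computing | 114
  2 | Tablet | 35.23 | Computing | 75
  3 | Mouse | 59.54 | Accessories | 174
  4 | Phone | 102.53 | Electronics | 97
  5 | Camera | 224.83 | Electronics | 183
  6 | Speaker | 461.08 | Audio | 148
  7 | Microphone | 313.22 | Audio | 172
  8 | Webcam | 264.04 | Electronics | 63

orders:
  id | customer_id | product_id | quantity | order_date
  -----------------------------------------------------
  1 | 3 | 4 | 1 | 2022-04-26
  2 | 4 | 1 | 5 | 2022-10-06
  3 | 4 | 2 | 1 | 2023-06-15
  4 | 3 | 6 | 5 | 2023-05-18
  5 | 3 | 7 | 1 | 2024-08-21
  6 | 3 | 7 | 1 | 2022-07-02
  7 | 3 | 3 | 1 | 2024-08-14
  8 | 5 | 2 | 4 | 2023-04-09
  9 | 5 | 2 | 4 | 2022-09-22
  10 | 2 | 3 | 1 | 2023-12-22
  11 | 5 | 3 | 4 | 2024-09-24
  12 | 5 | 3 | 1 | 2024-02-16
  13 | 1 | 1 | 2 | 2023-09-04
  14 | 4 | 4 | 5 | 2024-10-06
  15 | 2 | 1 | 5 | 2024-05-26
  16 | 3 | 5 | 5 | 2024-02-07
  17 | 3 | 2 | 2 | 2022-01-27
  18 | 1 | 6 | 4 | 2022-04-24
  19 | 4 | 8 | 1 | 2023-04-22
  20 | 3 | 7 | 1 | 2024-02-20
SELECT city, COUNT(*) AS n FROM customers GROUP BY city

Execution result:
city | n
Austin | 1
Chicago | 1
Los Angeles | 1
Phoenix | 1
San Antonio | 1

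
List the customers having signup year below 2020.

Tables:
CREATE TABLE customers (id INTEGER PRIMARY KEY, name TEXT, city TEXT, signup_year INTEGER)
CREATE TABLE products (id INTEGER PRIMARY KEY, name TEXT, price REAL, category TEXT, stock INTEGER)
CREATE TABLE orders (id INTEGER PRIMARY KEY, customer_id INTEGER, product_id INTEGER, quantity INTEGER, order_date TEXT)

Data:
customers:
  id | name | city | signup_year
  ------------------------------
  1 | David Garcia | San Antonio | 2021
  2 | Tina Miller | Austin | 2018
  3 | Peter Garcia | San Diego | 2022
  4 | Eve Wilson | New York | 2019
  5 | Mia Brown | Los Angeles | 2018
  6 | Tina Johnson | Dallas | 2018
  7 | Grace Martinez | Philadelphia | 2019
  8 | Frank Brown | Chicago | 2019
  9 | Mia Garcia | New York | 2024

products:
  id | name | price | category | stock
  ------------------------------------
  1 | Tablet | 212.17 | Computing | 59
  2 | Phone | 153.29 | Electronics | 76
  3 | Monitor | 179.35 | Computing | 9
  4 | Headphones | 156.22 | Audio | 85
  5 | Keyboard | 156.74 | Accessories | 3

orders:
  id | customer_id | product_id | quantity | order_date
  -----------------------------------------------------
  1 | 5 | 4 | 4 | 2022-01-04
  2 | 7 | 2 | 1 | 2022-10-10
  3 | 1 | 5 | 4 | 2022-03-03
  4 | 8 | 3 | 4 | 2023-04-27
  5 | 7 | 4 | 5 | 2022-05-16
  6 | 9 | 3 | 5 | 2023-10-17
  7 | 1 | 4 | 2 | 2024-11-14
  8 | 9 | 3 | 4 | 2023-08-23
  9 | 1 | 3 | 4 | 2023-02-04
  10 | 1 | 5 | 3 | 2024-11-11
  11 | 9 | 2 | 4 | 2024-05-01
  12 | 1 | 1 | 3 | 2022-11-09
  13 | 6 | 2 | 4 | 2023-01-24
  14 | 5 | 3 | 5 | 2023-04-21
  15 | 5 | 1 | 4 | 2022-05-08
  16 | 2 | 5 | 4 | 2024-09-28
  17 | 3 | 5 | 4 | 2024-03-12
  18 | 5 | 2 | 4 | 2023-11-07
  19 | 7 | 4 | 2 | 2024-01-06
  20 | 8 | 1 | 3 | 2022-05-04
SELECT name, signup_year FROM customers WHERE signup_year < 2020

Execution result:
name | signup_year
Tina Miller | 2018
Eve Wilson | 2019
Mia Brown | 2018
Tina Johnson | 2018
Grace Martinez | 2019
Frank Brown | 2019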